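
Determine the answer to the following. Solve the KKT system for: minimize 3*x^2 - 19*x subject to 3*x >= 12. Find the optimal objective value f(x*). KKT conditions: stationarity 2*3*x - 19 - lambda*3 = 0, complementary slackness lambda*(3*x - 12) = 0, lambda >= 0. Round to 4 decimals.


Step 1: Try lambda = 0 (constraint inactive).
x_unc = 19/(2*3) = 3.1667
Check: 3*3.1667 = 9.5001 < 12 -- violated!
Step 2: Constraint must be active: 3*x = 12
x* = 12/3 = 4.0
lambda = (2*3*4.0 - 19)/3 = 1.6667
Step 3: Compute optimal value.
f(x*) = 3*4.0^2 - 19*4.0 = -28.0


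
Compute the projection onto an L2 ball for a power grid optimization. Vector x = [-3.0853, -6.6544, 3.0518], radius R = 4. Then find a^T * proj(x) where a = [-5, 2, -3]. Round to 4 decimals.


Step 1: Compute ||x|| (intermediates to 6 decimals).
||x|| = sqrt((-3.0853)^2 + (-6.6544)^2 + 3.0518^2) = 7.944407
Step 2: Project.
Since ||x|| > R, scale = R/||x|| = 4/7.944407 = 0.503499, proj(x) = scale * x
proj(x) = [-1.553445, -3.350484, 1.536578]
Step 3: Dot product.
a^T * proj(x) = -5*(-1.553445) + 2*(-3.350484) - 3*1.536578 = -3.5435


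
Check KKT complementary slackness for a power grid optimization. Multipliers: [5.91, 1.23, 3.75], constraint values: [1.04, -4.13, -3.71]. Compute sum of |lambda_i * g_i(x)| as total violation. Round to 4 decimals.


KKT complementary slackness check:
lambda_1 * g_1 = 5.91 * 1.04 = 6.1464
lambda_2 * g_2 = 1.23 * -4.13 = -5.0799
lambda_3 * g_3 = 3.75 * -3.71 = -13.9125
Total violation = 6.1464 + 5.0799 + 13.9125 = 25.1388


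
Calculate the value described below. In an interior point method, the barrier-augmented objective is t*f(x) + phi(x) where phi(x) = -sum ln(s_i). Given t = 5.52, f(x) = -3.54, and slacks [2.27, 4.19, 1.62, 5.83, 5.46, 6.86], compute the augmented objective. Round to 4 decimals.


Step 1: Compute log-barrier.
ln values: [0.8198, 1.4327, 0.4824, 1.763, 1.6974, 1.9257]
phi = -(0.8198 + 1.4327 + 0.4824 + 1.763 + 1.6974 + 1.9257) = -8.1211
Step 2: Compute augmented objective.
t*f(x) = 5.52*-3.54 = -19.5408
Total = -19.5408 - 8.1211 = -27.6619


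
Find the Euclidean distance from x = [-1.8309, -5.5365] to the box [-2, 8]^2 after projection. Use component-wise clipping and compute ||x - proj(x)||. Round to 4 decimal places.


Project each component onto [-2, 8].
clip(-1.8309) = -1.8309, clip(-5.5365) = -2.0
Projection = [-1.8309, -2.0]
Squared diffs: [0.0, 12.5068]
Distance = sqrt(12.5068) = 3.5365


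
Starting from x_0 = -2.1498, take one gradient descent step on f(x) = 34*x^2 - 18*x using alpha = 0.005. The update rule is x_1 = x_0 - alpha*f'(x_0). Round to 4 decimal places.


We compute the gradient at x_0 and apply the update.
f'(x) = 68*x - 18
f'(-2.1498) = 68*-2.1498 - 18 = -164.1864
x_1 = -2.1498 - 0.005*-164.1864 = -1.3289


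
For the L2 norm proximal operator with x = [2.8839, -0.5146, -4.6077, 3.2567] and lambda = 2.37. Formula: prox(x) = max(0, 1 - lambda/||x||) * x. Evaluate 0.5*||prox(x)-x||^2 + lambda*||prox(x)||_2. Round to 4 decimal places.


Step 1: Compute ||x||.
||x|| = 6.3576
Step 2: Compute scaling factor.
scale = max(0, 1 - 2.37/6.3576) = 0.6272
Step 3: prox(x) = [1.8088, -0.3228, -2.89, 2.0427]
||prox(x)|| = 3.9876
Step 4: Proximal objective.
0.5*||prox-x||^2 = 2.8085
lambda*||prox|| = 9.4506
Total = 12.259


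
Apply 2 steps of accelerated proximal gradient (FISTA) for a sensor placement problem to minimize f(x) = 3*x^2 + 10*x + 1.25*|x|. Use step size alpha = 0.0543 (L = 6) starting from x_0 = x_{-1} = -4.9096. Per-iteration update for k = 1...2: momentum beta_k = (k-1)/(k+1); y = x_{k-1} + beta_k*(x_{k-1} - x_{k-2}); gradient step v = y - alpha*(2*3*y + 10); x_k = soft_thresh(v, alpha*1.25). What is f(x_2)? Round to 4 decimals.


FISTA on f(x) = 3*x^2 + 10*x + 1.25*|x|
L = 6, alpha = 0.0543
Iteration 1: beta = 0.0, y = -4.9096 + 0.0*(-4.9096 + 4.9096) = -4.9096
  grad(y) = -19.4576, v = y - alpha*grad = -3.8531
  prox(v) = soft_thresh(-3.8531, 0.0679) = -3.7852
Iteration 2: beta = 0.3333, y = -3.7852 + 0.3333*(-3.7852 + 4.9096) = -3.4104
  grad(y) = -10.4622, v = y - alpha*grad = -2.8423
  prox(v) = soft_thresh(-2.8423, 0.0679) = -2.7744
f(x_2) = 3*(-2.7744)^2 + 10*(-2.7744) + 1.25*|-2.7744| = -1.1841


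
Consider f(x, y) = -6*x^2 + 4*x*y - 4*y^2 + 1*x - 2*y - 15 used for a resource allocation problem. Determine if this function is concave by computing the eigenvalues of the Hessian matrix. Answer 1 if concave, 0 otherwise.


The Hessian of f(x,y) = -6*x^2 + 4*x*y - 4*y^2 + 1*x - 2*y - 15 is:
H = [[-12, 4], [4, -8]]
Trace = -12 - 8 = -20
Determinant = -12*-8 - (4)^2 = 80
Discriminant = (-20)^2 - 4*80 = 80.0
Eigenvalues: lambda_1 = -14.4721, lambda_2 = -5.5279
The function is concave.

1


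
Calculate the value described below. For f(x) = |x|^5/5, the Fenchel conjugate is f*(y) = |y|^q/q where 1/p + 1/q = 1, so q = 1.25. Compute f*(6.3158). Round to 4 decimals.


The conjugate exponent q satisfies 1/p + 1/q = 1.
p = 5, so q = 5/(5 - 1) = 1.25
|y|^q = 6.3158^1.25 = 10.0123
f*(6.3158) = 10.0123 / 1.25 = 8.0099


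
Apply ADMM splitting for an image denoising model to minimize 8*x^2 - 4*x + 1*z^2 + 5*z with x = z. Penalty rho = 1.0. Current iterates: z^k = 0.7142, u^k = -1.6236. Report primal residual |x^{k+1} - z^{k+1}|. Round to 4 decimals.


ADMM iteration with rho = 1.0, z^k = 0.7142, u^k = -1.6236
Step 1: x-update.
Minimize 8*x^2 - 4*x + (1.0/2)*(x - 0.7142 - 1.6236)^2
FOC: (2*8 + 1.0)*x = 4 + 1.0*(0.7142 + 1.6236)
x^{k+1} = 0.3728
Step 2: z-update.
Minimize 1*z^2 + 5*z + (1.0/2)*(0.3728 - z - 1.6236)^2
FOC: (2*1 + 1.0)*z = -5 + 1.0*(0.3728 - 1.6236)
z^{k+1} = -2.0836
Step 3: u-update.
u^{k+1} = -1.6236 + 0.3728 + 2.0836 = 0.8328
Step 4: Primal residual = |0.3728 + 2.0836| = 2.4564


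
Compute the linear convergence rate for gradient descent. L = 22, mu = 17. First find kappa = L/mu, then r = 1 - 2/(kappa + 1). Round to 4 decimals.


Step 1: Compute the condition number.
kappa = L/mu = 22/17 = 1.2941
Step 2: Compute the convergence rate.
r = 1 - 2/(kappa + 1) = 1 - 2*mu/(L + mu) = (L - mu)/(L + mu) = 5/39 = 0.1282


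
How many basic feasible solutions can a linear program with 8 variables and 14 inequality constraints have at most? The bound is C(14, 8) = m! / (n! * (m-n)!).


Each vertex corresponds to some choice of n active constraints out of m, so the number of vertices is at most C(m, n) = m! / (n!(m-n)!).
m = 14, n = 8
Numerator: 14 * 13 * 12 * 11 * 10 * 9 * 8 * 7
Denominator: 8! = 40320
C(14, 8) = 3003


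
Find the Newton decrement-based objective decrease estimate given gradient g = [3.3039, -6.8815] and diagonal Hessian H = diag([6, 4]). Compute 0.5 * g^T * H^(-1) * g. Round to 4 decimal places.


Step 1: H is diagonal, so H^(-1) * g = [0.5507, -1.7204].
Step 2: g^T H^(-1) g = sum_i g_i^2 / H_ii
  = (3.3039)^2/6 + (-6.8815)^2/4
  = 1.8193 + 11.8388 = 13.6581
Step 3: Objective decrease = 0.5 * g^T H^(-1) g = 6.829


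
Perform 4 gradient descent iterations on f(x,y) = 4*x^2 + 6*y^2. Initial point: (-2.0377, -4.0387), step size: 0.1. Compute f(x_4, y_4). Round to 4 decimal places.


Gradient descent on f(x,y) = 4*x^2 + 6*y^2.
Starting point: (-2.0377, -4.0387), alpha = 0.1
Step 1: grad_x = 2*4*-2.0377 = -16.3016, grad_y = 2*6*-4.0387 = -48.4644
  x_1 = -2.0377 - 0.1*-16.3016 = -0.4075
  y_1 = -4.0387 - 0.1*-48.4644 = 0.8077
Step 2: grad_x = 2*4*-0.4075 = -3.2603, grad_y = 2*6*0.8077 = 9.6929
  x_2 = -0.4075 - 0.1*-3.2603 = -0.0815
  y_2 = 0.8077 - 0.1*9.6929 = -0.1615
Step 3: grad_x = 2*4*-0.0815 = -0.6521, grad_y = 2*6*-0.1615 = -1.9386
  x_3 = -0.0815 - 0.1*-0.6521 = -0.0163
  y_3 = -0.1615 - 0.1*-1.9386 = 0.0323
Step 4: grad_x = 2*4*-0.0163 = -0.1304, grad_y = 2*6*0.0323 = 0.3877
  x_4 = -0.0163 - 0.1*-0.1304 = -0.0033
  y_4 = 0.0323 - 0.1*0.3877 = -0.0065
f(-0.0033, -0.0065) = 4*(-0.0033)^2 + 6*(-0.0065)^2 = 0.0003


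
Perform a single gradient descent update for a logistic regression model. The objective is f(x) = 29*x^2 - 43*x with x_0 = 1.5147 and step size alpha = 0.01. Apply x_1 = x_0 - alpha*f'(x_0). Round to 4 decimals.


We compute the gradient at x_0 and apply the update.
f'(x) = 58*x - 43
f'(1.5147) = 58*1.5147 - 43 = 44.8526
x_1 = 1.5147 - 0.01*44.8526 = 1.0662


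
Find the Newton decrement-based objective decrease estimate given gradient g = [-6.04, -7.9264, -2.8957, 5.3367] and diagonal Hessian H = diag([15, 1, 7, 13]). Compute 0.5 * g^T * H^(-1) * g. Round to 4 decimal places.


Step 1: H is diagonal, so H^(-1) * g = [-0.4027, -7.9264, -0.4137, 0.4105].
Step 2: g^T H^(-1) g = sum_i g_i^2 / H_ii
  = (-6.04)^2/15 + (-7.9264)^2/1 + (-2.8957)^2/7 + (5.3367)^2/13
  = 2.4321 + 62.8278 + 1.1979 + 2.1908 = 68.6486
Step 3: Objective decrease = 0.5 * g^T H^(-1) g = 34.3243


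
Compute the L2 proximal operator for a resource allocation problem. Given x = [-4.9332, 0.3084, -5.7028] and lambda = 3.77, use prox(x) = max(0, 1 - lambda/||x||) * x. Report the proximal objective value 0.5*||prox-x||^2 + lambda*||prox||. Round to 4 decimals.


Step 1: Compute ||x||.
||x|| = 7.5468
Step 2: Compute scaling factor.
scale = max(0, 1 - 3.77/7.5468) = 0.5004
Step 3: prox(x) = [-2.4688, 0.1543, -2.854]
||prox(x)|| = 3.7768
Step 4: Proximal objective.
0.5*||prox-x||^2 = 7.1065
lambda*||prox|| = 14.2385
Total = 21.3448


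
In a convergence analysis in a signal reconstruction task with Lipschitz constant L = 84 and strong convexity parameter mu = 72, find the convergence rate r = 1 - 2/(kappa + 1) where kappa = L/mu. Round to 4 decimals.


Step 1: Compute the condition number.
kappa = L/mu = 84/72 = 1.1667
Step 2: Compute the convergence rate.
r = 1 - 2/(kappa + 1) = 1 - 2*mu/(L + mu) = (L - mu)/(L + mu) = 12/156 = 0.0769


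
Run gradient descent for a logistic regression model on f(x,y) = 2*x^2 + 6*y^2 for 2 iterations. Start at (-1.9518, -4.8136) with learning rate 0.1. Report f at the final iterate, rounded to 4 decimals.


Gradient descent on f(x,y) = 2*x^2 + 6*y^2.
Starting point: (-1.9518, -4.8136), alpha = 0.1
Step 1: grad_x = 2*2*-1.9518 = -7.8072, grad_y = 2*6*-4.8136 = -57.7632
  x_1 = -1.9518 - 0.1*-7.8072 = -1.1711
  y_1 = -4.8136 - 0.1*-57.7632 = 0.9627
Step 2: grad_x = 2*2*-1.1711 = -4.6843, grad_y = 2*6*0.9627 = 11.5526
  x_2 = -1.1711 - 0.1*-4.6843 = -0.7026
  y_2 = 0.9627 - 0.1*11.5526 = -0.1925
f(-0.7026, -0.1925) = 2*(-0.7026)^2 + 6*(-0.1925)^2 = 1.2099


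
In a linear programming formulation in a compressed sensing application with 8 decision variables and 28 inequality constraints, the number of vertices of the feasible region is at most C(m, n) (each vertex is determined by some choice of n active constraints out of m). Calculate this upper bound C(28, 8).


Each vertex corresponds to some choice of n active constraints out of m, so the number of vertices is at most C(m, n) = m! / (n!(m-n)!).
m = 28, n = 8
Numerator: 28 * 27 * 26 * 25 * 24 * 23 * 22 * 21
Denominator: 8! = 40320
C(28, 8) = 3108105


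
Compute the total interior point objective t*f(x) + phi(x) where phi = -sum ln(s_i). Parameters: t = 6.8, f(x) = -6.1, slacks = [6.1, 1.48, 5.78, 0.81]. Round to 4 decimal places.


Step 1: Compute log-barrier.
ln values: [1.8083, 0.392, 1.7544, -0.2107]
phi = -(1.8083 + 0.392 + 1.7544 - 0.2107) = -3.744
Step 2: Compute augmented objective.
t*f(x) = 6.8*-6.1 = -41.48
Total = -41.48 - 3.744 = -45.224


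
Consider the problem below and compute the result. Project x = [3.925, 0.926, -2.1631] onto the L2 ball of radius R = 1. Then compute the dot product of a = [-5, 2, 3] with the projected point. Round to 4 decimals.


Step 1: Compute ||x|| (intermediates to 6 decimals).
||x|| = sqrt(3.925^2 + 0.926^2 + (-2.1631)^2) = 4.576254
Step 2: Project.
Since ||x|| > R, scale = R/||x|| = 1/4.576254 = 0.218519, proj(x) = scale * x
proj(x) = [0.857687, 0.202349, -0.472678]
Step 3: Dot product.
a^T * proj(x) = -5*0.857687 + 2*0.202349 + 3*(-0.472678) = -5.3018


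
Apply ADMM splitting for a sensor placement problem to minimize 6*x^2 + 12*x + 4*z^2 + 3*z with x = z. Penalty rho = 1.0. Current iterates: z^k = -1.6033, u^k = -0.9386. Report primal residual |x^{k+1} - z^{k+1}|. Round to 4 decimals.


ADMM iteration with rho = 1.0, z^k = -1.6033, u^k = -0.9386
Step 1: x-update.
Minimize 6*x^2 + 12*x + (1.0/2)*(x + 1.6033 - 0.9386)^2
FOC: (2*6 + 1.0)*x = -12 + 1.0*(-1.6033 + 0.9386)
x^{k+1} = -0.9742
Step 2: z-update.
Minimize 4*z^2 + 3*z + (1.0/2)*(-0.9742 - z - 0.9386)^2
FOC: (2*4 + 1.0)*z = -3 + 1.0*(-0.9742 - 0.9386)
z^{k+1} = -0.5459
Step 3: u-update.
u^{k+1} = -0.9386 - 0.9742 + 0.5459 = -1.3669
Step 4: Primal residual = |-0.9742 + 0.5459| = 0.4283


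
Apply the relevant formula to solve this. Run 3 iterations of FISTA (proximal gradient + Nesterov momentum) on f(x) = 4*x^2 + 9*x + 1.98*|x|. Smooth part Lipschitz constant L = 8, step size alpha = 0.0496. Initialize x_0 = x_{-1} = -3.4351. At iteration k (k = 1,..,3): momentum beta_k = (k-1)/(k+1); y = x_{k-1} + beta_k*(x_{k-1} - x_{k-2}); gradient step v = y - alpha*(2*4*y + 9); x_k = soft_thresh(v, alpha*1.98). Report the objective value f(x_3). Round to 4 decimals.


FISTA on f(x) = 4*x^2 + 9*x + 1.98*|x|
L = 8, alpha = 0.0496
Iteration 1: beta = 0.0, y = -3.4351 + 0.0*(-3.4351 + 3.4351) = -3.4351
  grad(y) = -18.4808, v = y - alpha*grad = -2.5185
  prox(v) = soft_thresh(-2.5185, 0.0982) = -2.4202
Iteration 2: beta = 0.3333, y = -2.4202 + 0.3333*(-2.4202 + 3.4351) = -2.082
  grad(y) = -7.6557, v = y - alpha*grad = -1.7022
  prox(v) = soft_thresh(-1.7022, 0.0982) = -1.604
Iteration 3: beta = 0.5, y = -1.604 + 0.5*(-1.604 + 2.4202) = -1.1959
  grad(y) = -0.5674, v = y - alpha*grad = -1.1678
  prox(v) = soft_thresh(-1.1678, 0.0982) = -1.0696
f(x_3) = 4*(-1.0696)^2 + 9*(-1.0696) + 1.98*|-1.0696| = -2.9325


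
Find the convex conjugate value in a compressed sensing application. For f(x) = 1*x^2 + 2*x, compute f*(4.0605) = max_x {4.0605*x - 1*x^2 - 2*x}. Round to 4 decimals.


f*(y) = sup_x {y*x - a*x^2 - b*x} = sup_x {(y-b)*x - a*x^2}
FOC: (y - b) - 2a*x = 0 => x* = (y - b)/(2a)
x* = (4.0605 - 2)/(2*1) = 1.0303
f*(4.0605) = (y-b)^2/(4a) = (4.0605 - 2)^2/(4*1)
= 4.2457/4 = 1.0614


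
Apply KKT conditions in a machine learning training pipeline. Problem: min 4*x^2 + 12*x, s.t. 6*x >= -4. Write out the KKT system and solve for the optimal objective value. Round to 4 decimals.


Step 1: Try lambda = 0 (constraint inactive).
x_unc = -12/(2*4) = -1.5
Check: 6*-1.5 = -9.0 < -4 -- violated!
Step 2: Constraint must be active: 6*x = -4
x* = -4/6 = -2/3 = -0.6667 (rounded; the exact value -2/3 is used below)
lambda = (2*4*(-2/3) + 12)/6 = 1.1111
Step 3: Compute optimal value.
f(x*) = 4*(-2/3)^2 + 12*(-2/3) = -6.2222


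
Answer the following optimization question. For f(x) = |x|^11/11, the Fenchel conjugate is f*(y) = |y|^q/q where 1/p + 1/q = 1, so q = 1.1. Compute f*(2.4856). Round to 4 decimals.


The conjugate exponent q satisfies 1/p + 1/q = 1.
p = 11, so q = 11/(11 - 1) = 1.1
|y|^q = 2.4856^1.1 = 2.7225
f*(2.4856) = 2.7225 / 1.1 = 2.475


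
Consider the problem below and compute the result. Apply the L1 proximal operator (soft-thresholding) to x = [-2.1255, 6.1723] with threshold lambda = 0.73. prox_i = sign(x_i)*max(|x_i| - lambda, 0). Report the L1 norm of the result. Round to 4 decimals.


Soft-thresholding with lambda = 0.73:
prox(-2.1255) = sign(-2.1255)*max(|-2.1255| - 0.73, 0) = -1.3955
prox(6.1723) = sign(6.1723)*max(|6.1723| - 0.73, 0) = 5.4423
prox(x) = [-1.3955, 5.4423]
||prox(x)||_1 = 1.3955 + 5.4423 = 6.8378


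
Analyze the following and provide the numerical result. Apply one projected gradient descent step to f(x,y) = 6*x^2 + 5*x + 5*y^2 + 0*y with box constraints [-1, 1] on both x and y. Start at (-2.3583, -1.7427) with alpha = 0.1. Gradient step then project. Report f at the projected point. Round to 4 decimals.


Step 1: Compute gradient at (-2.3583, -1.7427).
grad_x = 2*6*-2.3583 + 5 = -23.2996
grad_y = 2*5*-1.7427 + 0 = -17.427
Step 2: Gradient step.
x_raw = -2.3583 - 0.1*-23.2996 = -0.0283
y_raw = -1.7427 - 0.1*-17.427 = 0.0
Step 3: Project onto [-1, 1].
x_proj = clip(-0.0283) = -0.0283
y_proj = clip(0.0) = 0.0
Step 4: Evaluate f.
f(-0.0283, 0.0) = -0.1369


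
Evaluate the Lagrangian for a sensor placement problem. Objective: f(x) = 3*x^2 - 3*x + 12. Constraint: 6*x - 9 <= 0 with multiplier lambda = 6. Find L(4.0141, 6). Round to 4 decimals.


Step 1: Evaluate f(x).
f(4.0141) = 3*4.0141^2 - 3*4.0141 + 12 = 48.2967
Step 2: Evaluate g(x).
g(4.0141) = 6*4.0141 - 9 = 15.0846
Step 3: Compute Lagrangian.
L = 48.2967 + 6*15.0846 = 138.8043


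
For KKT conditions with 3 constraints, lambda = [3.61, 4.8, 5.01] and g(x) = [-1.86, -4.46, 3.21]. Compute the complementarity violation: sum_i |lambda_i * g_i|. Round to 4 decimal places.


KKT complementary slackness check:
lambda_1 * g_1 = 3.61 * -1.86 = -6.7146
lambda_2 * g_2 = 4.8 * -4.46 = -21.408
lambda_3 * g_3 = 5.01 * 3.21 = 16.0821
Total violation = 6.7146 + 21.408 + 16.0821 = 44.2047


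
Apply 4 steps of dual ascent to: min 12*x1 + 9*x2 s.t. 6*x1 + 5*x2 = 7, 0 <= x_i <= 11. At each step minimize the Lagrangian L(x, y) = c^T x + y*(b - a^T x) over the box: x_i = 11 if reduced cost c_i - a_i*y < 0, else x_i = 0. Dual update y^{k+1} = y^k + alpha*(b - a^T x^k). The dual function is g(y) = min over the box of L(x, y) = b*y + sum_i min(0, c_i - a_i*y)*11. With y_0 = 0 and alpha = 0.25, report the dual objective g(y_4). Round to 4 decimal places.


Dual ascent for LP: min 12*x1 + 9*x2, 6*x1 + 5*x2 = 7, 0 <= x_i <= 11
Step 1: y^k = 0.0, reduced costs: (12.0, 9.0)
  x^k = (0.0, 0.0), subgradient = b - a^T x = 7.0
  y^{k+1} = 0.0 + 0.25*7.0 = 1.75
Step 2: y^k = 1.75, reduced costs: (1.5, 0.25)
  x^k = (0.0, 0.0), subgradient = b - a^T x = 7.0
  y^{k+1} = 1.75 + 0.25*7.0 = 3.5
Step 3: y^k = 3.5, reduced costs: (-9.0, -8.5)
  x^k = (11.0, 11.0), subgradient = b - a^T x = -114.0
  y^{k+1} = 3.5 + 0.25*-114.0 = -25.0
Step 4: y^k = -25.0, reduced costs: (162.0, 134.0)
  x^k = (0.0, 0.0), subgradient = b - a^T x = 7.0
  y^{k+1} = -25.0 + 0.25*7.0 = -23.25
Dual objective at y_4 = -23.25: reduced costs (151.5, 125.25), box minimizer x = (0.0, 0.0)
g(y_4) = b*y + (c1 - a1*y)*x1 + (c2 - a2*y)*x2 = 7*(-23.25) + 151.5*0.0 + 125.25*0.0 = -162.75 + 0.0 + 0.0 = -162.75


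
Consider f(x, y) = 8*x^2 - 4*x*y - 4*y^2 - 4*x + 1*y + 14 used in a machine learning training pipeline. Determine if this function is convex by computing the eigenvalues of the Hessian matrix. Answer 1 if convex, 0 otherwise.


The Hessian of f(x,y) = 8*x^2 - 4*x*y - 4*y^2 - 4*x + 1*y + 14 is:
H = [[16, -4], [-4, -8]]
Trace = 16 - 8 = 8
Determinant = 16*-8 - (-4)^2 = -144
Discriminant = (8)^2 - 4*-144 = 640.0
Eigenvalues: lambda_1 = -8.6491, lambda_2 = 16.6491
The function is not convex.

0


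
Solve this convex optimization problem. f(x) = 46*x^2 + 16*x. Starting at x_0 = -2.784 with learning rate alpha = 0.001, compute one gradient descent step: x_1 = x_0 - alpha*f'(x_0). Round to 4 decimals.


We compute the gradient at x_0 and apply the update.
f'(x) = 92*x + 16
f'(-2.784) = 92*-2.784 + 16 = -240.128
x_1 = -2.784 - 0.001*-240.128 = -2.5439


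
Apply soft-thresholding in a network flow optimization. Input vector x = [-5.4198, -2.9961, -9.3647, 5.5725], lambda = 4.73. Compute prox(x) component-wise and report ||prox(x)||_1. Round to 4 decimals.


Soft-thresholding with lambda = 4.73:
prox(-5.4198) = sign(-5.4198)*max(|-5.4198| - 4.73, 0) = -0.6898
prox(-2.9961) = sign(-2.9961)*max(|-2.9961| - 4.73, 0) = 0.0
prox(-9.3647) = sign(-9.3647)*max(|-9.3647| - 4.73, 0) = -4.6347
prox(5.5725) = sign(5.5725)*max(|5.5725| - 4.73, 0) = 0.8425
prox(x) = [-0.6898, 0.0, -4.6347, 0.8425]
||prox(x)||_1 = 0.6898 + 0.0 + 4.6347 + 0.8425 = 6.167


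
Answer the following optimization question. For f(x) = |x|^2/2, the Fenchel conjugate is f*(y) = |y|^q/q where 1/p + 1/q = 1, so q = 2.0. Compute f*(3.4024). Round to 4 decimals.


The conjugate exponent q satisfies 1/p + 1/q = 1.
p = 2, so q = 2/(2 - 1) = 2.0
|y|^q = 3.4024^2.0 = 11.5763
f*(3.4024) = 11.5763 / 2.0 = 5.7882


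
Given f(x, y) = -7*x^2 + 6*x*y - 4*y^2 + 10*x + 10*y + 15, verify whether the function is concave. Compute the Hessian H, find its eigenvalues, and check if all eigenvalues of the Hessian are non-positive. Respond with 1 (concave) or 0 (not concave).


The Hessian of f(x,y) = -7*x^2 + 6*x*y - 4*y^2 + 10*x + 10*y + 15 is:
H = [[-14, 6], [6, -8]]
Trace = -14 - 8 = -22
Determinant = -14*-8 - (6)^2 = 76
Discriminant = (-22)^2 - 4*76 = 180.0
Eigenvalues: lambda_1 = -17.7082, lambda_2 = -4.2918
The function is concave.

1


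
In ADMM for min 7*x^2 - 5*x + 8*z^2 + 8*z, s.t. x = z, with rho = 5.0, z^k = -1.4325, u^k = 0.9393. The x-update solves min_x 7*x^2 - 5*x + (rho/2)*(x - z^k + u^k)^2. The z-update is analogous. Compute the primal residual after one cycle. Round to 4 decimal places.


ADMM iteration with rho = 5.0, z^k = -1.4325, u^k = 0.9393
Step 1: x-update.
Minimize 7*x^2 - 5*x + (5.0/2)*(x + 1.4325 + 0.9393)^2
FOC: (2*7 + 5.0)*x = 5 + 5.0*(-1.4325 - 0.9393)
x^{k+1} = -0.361
Step 2: z-update.
Minimize 8*z^2 + 8*z + (5.0/2)*(-0.361 - z + 0.9393)^2
FOC: (2*8 + 5.0)*z = -8 + 5.0*(-0.361 + 0.9393)
z^{k+1} = -0.2433
Step 3: u-update.
u^{k+1} = 0.9393 - 0.361 + 0.2433 = 0.8216
Step 4: Primal residual = |-0.361 + 0.2433| = 0.1177


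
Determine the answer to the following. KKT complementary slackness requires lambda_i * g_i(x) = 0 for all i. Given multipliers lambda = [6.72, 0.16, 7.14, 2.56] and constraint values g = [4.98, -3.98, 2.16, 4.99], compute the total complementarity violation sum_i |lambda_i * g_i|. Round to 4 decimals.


KKT complementary slackness check:
lambda_1 * g_1 = 6.72 * 4.98 = 33.4656
lambda_2 * g_2 = 0.16 * -3.98 = -0.6368
lambda_3 * g_3 = 7.14 * 2.16 = 15.4224
lambda_4 * g_4 = 2.56 * 4.99 = 12.7744
Total violation = 33.4656 + 0.6368 + 15.4224 + 12.7744 = 62.2992


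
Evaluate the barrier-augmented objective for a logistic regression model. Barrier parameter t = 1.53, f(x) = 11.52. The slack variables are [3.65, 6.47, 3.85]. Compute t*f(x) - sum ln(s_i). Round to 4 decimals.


Step 1: Compute log-barrier.
ln values: [1.2947, 1.8672, 1.3481]
phi = -(1.2947 + 1.8672 + 1.3481) = -4.51
Step 2: Compute augmented objective.
t*f(x) = 1.53*11.52 = 17.6256
Total = 17.6256 - 4.51 = 13.1156


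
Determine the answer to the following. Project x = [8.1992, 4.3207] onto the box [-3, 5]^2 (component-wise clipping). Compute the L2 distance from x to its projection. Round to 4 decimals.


Project each component onto [-3, 5].
clip(8.1992) = 5.0, clip(4.3207) = 4.3207
Projection = [5.0, 4.3207]
Squared diffs: [10.2349, 0.0]
Distance = sqrt(10.2349) = 3.1992


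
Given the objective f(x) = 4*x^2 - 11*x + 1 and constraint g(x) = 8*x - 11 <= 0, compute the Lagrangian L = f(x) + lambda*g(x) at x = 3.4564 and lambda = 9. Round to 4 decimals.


Step 1: Evaluate f(x).
f(3.4564) = 4*3.4564^2 - 11*3.4564 + 1 = 10.7664
Step 2: Evaluate g(x).
g(3.4564) = 8*3.4564 - 11 = 16.6512
Step 3: Compute Lagrangian.
L = 10.7664 + 9*16.6512 = 160.6272


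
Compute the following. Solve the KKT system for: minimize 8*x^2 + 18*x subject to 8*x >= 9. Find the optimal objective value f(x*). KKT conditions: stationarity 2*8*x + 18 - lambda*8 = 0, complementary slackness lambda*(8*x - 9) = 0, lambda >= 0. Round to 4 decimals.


Step 1: Try lambda = 0 (constraint inactive).
x_unc = -18/(2*8) = -1.125
Check: 8*-1.125 = -9.0 < 9 -- violated!
Step 2: Constraint must be active: 8*x = 9
x* = 9/8 = 1.125
lambda = (2*8*1.125 + 18)/8 = 4.5
Step 3: Compute optimal value.
f(x*) = 8*1.125^2 + 18*1.125 = 30.375


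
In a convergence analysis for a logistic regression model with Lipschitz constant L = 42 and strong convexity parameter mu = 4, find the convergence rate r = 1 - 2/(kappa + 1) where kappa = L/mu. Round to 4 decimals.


Step 1: Compute the condition number.
kappa = L/mu = 42/4 = 10.5
Step 2: Compute the convergence rate.
r = 1 - 2/(kappa + 1) = 1 - 2*mu/(L + mu) = (L - mu)/(L + mu) = 38/46 = 0.8261


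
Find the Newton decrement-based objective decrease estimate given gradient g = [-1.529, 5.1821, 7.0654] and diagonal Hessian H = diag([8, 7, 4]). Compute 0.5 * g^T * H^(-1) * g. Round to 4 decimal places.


Step 1: H is diagonal, so H^(-1) * g = [-0.1911, 0.7403, 1.7664].
Step 2: g^T H^(-1) g = sum_i g_i^2 / H_ii
  = (-1.529)^2/8 + (5.1821)^2/7 + (7.0654)^2/4
  = 0.2922 + 3.8363 + 12.48 = 16.6085
Step 3: Objective decrease = 0.5 * g^T H^(-1) g = 8.3043


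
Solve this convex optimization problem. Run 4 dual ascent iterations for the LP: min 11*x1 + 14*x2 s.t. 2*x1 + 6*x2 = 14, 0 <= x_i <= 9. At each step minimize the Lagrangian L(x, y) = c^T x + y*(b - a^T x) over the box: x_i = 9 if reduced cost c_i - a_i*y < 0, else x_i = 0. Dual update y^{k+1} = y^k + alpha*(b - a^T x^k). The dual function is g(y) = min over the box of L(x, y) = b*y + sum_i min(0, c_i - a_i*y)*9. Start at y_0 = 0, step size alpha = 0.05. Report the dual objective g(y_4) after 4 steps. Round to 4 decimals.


Dual ascent for LP: min 11*x1 + 14*x2, 2*x1 + 6*x2 = 14, 0 <= x_i <= 9
Step 1: y^k = 0.0, reduced costs: (11.0, 14.0)
  x^k = (0.0, 0.0), subgradient = b - a^T x = 14.0
  y^{k+1} = 0.0 + 0.05*14.0 = 0.7
Step 2: y^k = 0.7, reduced costs: (9.6, 9.8)
  x^k = (0.0, 0.0), subgradient = b - a^T x = 14.0
  y^{k+1} = 0.7 + 0.05*14.0 = 1.4
Step 3: y^k = 1.4, reduced costs: (8.2, 5.6)
  x^k = (0.0, 0.0), subgradient = b - a^T x = 14.0
  y^{k+1} = 1.4 + 0.05*14.0 = 2.1
Step 4: y^k = 2.1, reduced costs: (6.8, 1.4)
  x^k = (0.0, 0.0), subgradient = b - a^T x = 14.0
  y^{k+1} = 2.1 + 0.05*14.0 = 2.8
Dual objective at y_4 = 2.8: reduced costs (5.4, -2.8), box minimizer x = (0.0, 9.0)
g(y_4) = b*y + (c1 - a1*y)*x1 + (c2 - a2*y)*x2 = 14*2.8 + 5.4*0.0 + (-2.8)*9.0 = 39.2 + 0.0 - 25.2 = 14.0


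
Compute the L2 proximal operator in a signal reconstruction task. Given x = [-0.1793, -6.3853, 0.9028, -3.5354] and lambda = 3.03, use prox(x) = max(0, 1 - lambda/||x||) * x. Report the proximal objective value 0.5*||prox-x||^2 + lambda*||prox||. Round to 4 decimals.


Step 1: Compute ||x||.
||x|| = 7.3565
Step 2: Compute scaling factor.
scale = max(0, 1 - 3.03/7.3565) = 0.5881
Step 3: prox(x) = [-0.1054, -3.7553, 0.531, -2.0792]
||prox(x)|| = 4.3265
Step 4: Proximal objective.
0.5*||prox-x||^2 = 4.5905
lambda*||prox|| = 13.1093
Total = 17.6998


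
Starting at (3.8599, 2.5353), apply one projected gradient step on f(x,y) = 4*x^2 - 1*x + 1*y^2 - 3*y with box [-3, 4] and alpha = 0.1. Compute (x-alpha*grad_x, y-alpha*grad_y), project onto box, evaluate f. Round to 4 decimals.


Step 1: Compute gradient at (3.8599, 2.5353).
grad_x = 2*4*3.8599 - 1 = 29.8792
grad_y = 2*1*2.5353 - 3 = 2.0706
Step 2: Gradient step.
x_raw = 3.8599 - 0.1*29.8792 = 0.872
y_raw = 2.5353 - 0.1*2.0706 = 2.3282
Step 3: Project onto [-3, 4].
x_proj = clip(0.872) = 0.872
y_proj = clip(2.3282) = 2.3282
Step 4: Evaluate f.
f(0.872, 2.3282) = 0.6054


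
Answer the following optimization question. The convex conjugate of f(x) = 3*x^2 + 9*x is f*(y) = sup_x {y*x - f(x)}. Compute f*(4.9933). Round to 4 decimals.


f*(y) = sup_x {y*x - a*x^2 - b*x} = sup_x {(y-b)*x - a*x^2}
FOC: (y - b) - 2a*x = 0 => x* = (y - b)/(2a)
x* = (4.9933 - 9)/(2*3) = -0.6678
f*(4.9933) = (y-b)^2/(4a) = (4.9933 - 9)^2/(4*3)
= 16.0536/12 = 1.3378


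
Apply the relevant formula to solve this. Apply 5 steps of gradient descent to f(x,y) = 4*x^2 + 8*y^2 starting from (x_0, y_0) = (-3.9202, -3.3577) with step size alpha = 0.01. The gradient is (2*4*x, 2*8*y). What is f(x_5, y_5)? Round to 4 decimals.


Gradient descent on f(x,y) = 4*x^2 + 8*y^2.
Starting point: (-3.9202, -3.3577), alpha = 0.01
Step 1: grad_x = 2*4*-3.9202 = -31.3616, grad_y = 2*8*-3.3577 = -53.7232
  x_1 = -3.9202 - 0.01*-31.3616 = -3.6066
  y_1 = -3.3577 - 0.01*-53.7232 = -2.8205
Step 2: grad_x = 2*4*-3.6066 = -28.8527, grad_y = 2*8*-2.8205 = -45.1275
  x_2 = -3.6066 - 0.01*-28.8527 = -3.3181
  y_2 = -2.8205 - 0.01*-45.1275 = -2.3692
Step 3: grad_x = 2*4*-3.3181 = -26.5445, grad_y = 2*8*-2.3692 = -37.9071
  x_3 = -3.3181 - 0.01*-26.5445 = -3.0526
  y_3 = -2.3692 - 0.01*-37.9071 = -1.9901
Step 4: grad_x = 2*4*-3.0526 = -24.4209, grad_y = 2*8*-1.9901 = -31.842
  x_4 = -3.0526 - 0.01*-24.4209 = -2.8084
  y_4 = -1.9901 - 0.01*-31.842 = -1.6717
Step 5: grad_x = 2*4*-2.8084 = -22.4672, grad_y = 2*8*-1.6717 = -26.7472
  x_5 = -2.8084 - 0.01*-22.4672 = -2.5837
  y_5 = -1.6717 - 0.01*-26.7472 = -1.4042
f(-2.5837, -1.4042) = 4*(-2.5837)^2 + 8*(-1.4042)^2 = 42.4776


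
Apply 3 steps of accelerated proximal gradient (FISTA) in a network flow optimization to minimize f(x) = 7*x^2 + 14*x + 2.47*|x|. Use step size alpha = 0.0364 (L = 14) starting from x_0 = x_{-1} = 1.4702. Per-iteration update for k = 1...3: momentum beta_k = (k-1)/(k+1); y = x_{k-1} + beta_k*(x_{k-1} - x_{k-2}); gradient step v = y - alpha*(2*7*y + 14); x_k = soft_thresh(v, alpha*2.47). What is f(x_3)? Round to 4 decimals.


FISTA on f(x) = 7*x^2 + 14*x + 2.47*|x|
L = 14, alpha = 0.0364
Iteration 1: beta = 0.0, y = 1.4702 + 0.0*(1.4702 - 1.4702) = 1.4702
  grad(y) = 34.5828, v = y - alpha*grad = 0.2114
  prox(v) = soft_thresh(0.2114, 0.0899) = 0.1215
Iteration 2: beta = 0.3333, y = 0.1215 + 0.3333*(0.1215 - 1.4702) = -0.3281
  grad(y) = 9.4067, v = y - alpha*grad = -0.6705
  prox(v) = soft_thresh(-0.6705, 0.0899) = -0.5806
Iteration 3: beta = 0.5, y = -0.5806 + 0.5*(-0.5806 - 0.1215) = -0.9316
  grad(y) = 0.9573, v = y - alpha*grad = -0.9665
  prox(v) = soft_thresh(-0.9665, 0.0899) = -0.8766
f(x_3) = 7*(-0.8766)^2 + 14*(-0.8766) + 2.47*|-0.8766| = -4.7282


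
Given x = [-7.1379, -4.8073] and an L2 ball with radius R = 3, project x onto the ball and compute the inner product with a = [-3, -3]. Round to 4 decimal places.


Step 1: Compute ||x|| (intermediates to 6 decimals).
||x|| = sqrt((-7.1379)^2 + (-4.8073)^2) = 8.605797
Step 2: Project.
Since ||x|| > R, scale = R/||x|| = 3/8.605797 = 0.348602, proj(x) = scale * x
proj(x) = [-2.488286, -1.675834]
Step 3: Dot product.
a^T * proj(x) = -3*(-2.488286) - 3*(-1.675834) = 12.4924


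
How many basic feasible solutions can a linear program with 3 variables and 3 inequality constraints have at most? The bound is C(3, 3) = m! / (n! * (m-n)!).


Each vertex corresponds to some choice of n active constraints out of m, so the number of vertices is at most C(m, n) = m! / (n!(m-n)!).
m = 3, n = 3
Numerator: 3 * 2 * 1
Denominator: 3! = 6
C(3, 3) = 1


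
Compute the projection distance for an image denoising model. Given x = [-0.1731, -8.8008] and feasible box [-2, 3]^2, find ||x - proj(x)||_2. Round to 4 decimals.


Project each component onto [-2, 3].
clip(-0.1731) = -0.1731, clip(-8.8008) = -2.0
Projection = [-0.1731, -2.0]
Squared diffs: [0.0, 46.2509]
Distance = sqrt(46.2509) = 6.8008


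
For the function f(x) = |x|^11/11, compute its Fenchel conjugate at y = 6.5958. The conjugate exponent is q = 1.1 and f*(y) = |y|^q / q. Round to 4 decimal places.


The conjugate exponent q satisfies 1/p + 1/q = 1.
p = 11, so q = 11/(11 - 1) = 1.1
|y|^q = 6.5958^1.1 = 7.9652
f*(6.5958) = 7.9652 / 1.1 = 7.241


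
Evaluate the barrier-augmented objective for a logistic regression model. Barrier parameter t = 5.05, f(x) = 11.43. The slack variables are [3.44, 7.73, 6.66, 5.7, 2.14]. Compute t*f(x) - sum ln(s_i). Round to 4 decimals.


Step 1: Compute log-barrier.
ln values: [1.2355, 2.0451, 1.8961, 1.7405, 0.7608]
phi = -(1.2355 + 2.0451 + 1.8961 + 1.7405 + 0.7608) = -7.678
Step 2: Compute augmented objective.
t*f(x) = 5.05*11.43 = 57.7215
Total = 57.7215 - 7.678 = 50.0435


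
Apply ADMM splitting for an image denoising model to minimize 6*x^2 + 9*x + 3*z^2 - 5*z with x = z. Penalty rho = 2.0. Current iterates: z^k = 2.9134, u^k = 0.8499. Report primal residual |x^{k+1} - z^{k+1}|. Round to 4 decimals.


ADMM iteration with rho = 2.0, z^k = 2.9134, u^k = 0.8499
Step 1: x-update.
Minimize 6*x^2 + 9*x + (2.0/2)*(x - 2.9134 + 0.8499)^2
FOC: (2*6 + 2.0)*x = -9 + 2.0*(2.9134 - 0.8499)
x^{k+1} = -0.3481
Step 2: z-update.
Minimize 3*z^2 - 5*z + (2.0/2)*(-0.3481 - z + 0.8499)^2
FOC: (2*3 + 2.0)*z = 5 + 2.0*(-0.3481 + 0.8499)
z^{k+1} = 0.7505
Step 3: u-update.
u^{k+1} = 0.8499 - 0.3481 - 0.7505 = -0.2486
Step 4: Primal residual = |-0.3481 - 0.7505| = 1.0985


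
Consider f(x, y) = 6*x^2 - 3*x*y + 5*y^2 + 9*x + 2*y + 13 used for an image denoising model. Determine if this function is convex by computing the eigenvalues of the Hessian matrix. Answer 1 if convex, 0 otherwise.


The Hessian of f(x,y) = 6*x^2 - 3*x*y + 5*y^2 + 9*x + 2*y + 13 is:
H = [[12, -3], [-3, 10]]
Trace = 12 + 10 = 22
Determinant = 12*10 - (-3)^2 = 111
Discriminant = (22)^2 - 4*111 = 40.0
Eigenvalues: lambda_1 = 7.8377, lambda_2 = 14.1623
The function is convex.

1


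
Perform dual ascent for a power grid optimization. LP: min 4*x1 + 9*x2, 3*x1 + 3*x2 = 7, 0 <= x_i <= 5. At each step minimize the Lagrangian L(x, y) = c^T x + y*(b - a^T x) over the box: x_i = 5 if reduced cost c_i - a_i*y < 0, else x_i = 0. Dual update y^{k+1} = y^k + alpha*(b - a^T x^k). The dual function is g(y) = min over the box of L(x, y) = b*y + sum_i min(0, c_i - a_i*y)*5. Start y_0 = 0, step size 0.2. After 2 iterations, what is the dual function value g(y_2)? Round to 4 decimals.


Dual ascent for LP: min 4*x1 + 9*x2, 3*x1 + 3*x2 = 7, 0 <= x_i <= 5
Step 1: y^k = 0.0, reduced costs: (4.0, 9.0)
  x^k = (0.0, 0.0), subgradient = b - a^T x = 7.0
  y^{k+1} = 0.0 + 0.2*7.0 = 1.4
Step 2: y^k = 1.4, reduced costs: (-0.2, 4.8)
  x^k = (5.0, 0.0), subgradient = b - a^T x = -8.0
  y^{k+1} = 1.4 + 0.2*-8.0 = -0.2
Dual objective at y_2 = -0.2: reduced costs (4.6, 9.6), box minimizer x = (0.0, 0.0)
g(y_2) = b*y + (c1 - a1*y)*x1 + (c2 - a2*y)*x2 = 7*(-0.2) + 4.6*0.0 + 9.6*0.0 = -1.4 + 0.0 + 0.0 = -1.4


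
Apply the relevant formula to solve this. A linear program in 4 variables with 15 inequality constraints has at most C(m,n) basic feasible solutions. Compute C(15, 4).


Each vertex corresponds to some choice of n active constraints out of m, so the number of vertices is at most C(m, n) = m! / (n!(m-n)!).
m = 15, n = 4
Numerator: 15 * 14 * 13 * 12
Denominator: 4! = 24
C(15, 4) = 1365


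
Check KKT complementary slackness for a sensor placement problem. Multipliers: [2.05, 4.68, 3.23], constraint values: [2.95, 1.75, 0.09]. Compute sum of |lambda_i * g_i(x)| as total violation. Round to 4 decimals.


KKT complementary slackness check:
lambda_1 * g_1 = 2.05 * 2.95 = 6.0475
lambda_2 * g_2 = 4.68 * 1.75 = 8.19
lambda_3 * g_3 = 3.23 * 0.09 = 0.2907
Total violation = 6.0475 + 8.19 + 0.2907 = 14.5282


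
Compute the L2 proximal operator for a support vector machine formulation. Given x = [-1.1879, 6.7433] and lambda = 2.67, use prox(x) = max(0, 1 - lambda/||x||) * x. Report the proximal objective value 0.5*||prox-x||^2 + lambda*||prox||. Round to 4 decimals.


Step 1: Compute ||x||.
||x|| = 6.8471
Step 2: Compute scaling factor.
scale = max(0, 1 - 2.67/6.8471) = 0.6101
Step 3: prox(x) = [-0.7247, 4.1138]
||prox(x)|| = 4.1771
Step 4: Proximal objective.
0.5*||prox-x||^2 = 3.5645
lambda*||prox|| = 11.1529
Total = 14.7174


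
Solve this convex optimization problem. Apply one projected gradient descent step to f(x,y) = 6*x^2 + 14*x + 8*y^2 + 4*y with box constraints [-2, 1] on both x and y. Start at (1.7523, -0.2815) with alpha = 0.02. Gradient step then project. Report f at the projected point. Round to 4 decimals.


Step 1: Compute gradient at (1.7523, -0.2815).
grad_x = 2*6*1.7523 + 14 = 35.0276
grad_y = 2*8*-0.2815 + 4 = -0.504
Step 2: Gradient step.
x_raw = 1.7523 - 0.02*35.0276 = 1.0517
y_raw = -0.2815 - 0.02*-0.504 = -0.2714
Step 3: Project onto [-2, 1].
x_proj = clip(1.0517) = 1.0
y_proj = clip(-0.2714) = -0.2714
Step 4: Evaluate f.
f(1.0, -0.2714) = 19.5037


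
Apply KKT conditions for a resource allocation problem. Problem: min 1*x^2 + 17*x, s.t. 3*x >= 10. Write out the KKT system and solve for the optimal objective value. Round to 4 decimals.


Step 1: Try lambda = 0 (constraint inactive).
x_unc = -17/(2*1) = -8.5
Check: 3*-8.5 = -25.5 < 10 -- violated!
Step 2: Constraint must be active: 3*x = 10
x* = 10/3 = 3.3333 (rounded; the exact value 10/3 is used below)
lambda = (2*1*(10/3) + 17)/3 = 7.8889
Step 3: Compute optimal value.
f(x*) = 1*(10/3)^2 + 17*(10/3) = 67.7778


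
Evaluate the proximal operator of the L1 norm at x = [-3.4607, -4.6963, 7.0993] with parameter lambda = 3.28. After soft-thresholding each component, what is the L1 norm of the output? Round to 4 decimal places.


Soft-thresholding with lambda = 3.28:
prox(-3.4607) = sign(-3.4607)*max(|-3.4607| - 3.28, 0) = -0.1807
prox(-4.6963) = sign(-4.6963)*max(|-4.6963| - 3.28, 0) = -1.4163
prox(7.0993) = sign(7.0993)*max(|7.0993| - 3.28, 0) = 3.8193
prox(x) = [-0.1807, -1.4163, 3.8193]
||prox(x)||_1 = 0.1807 + 1.4163 + 3.8193 = 5.4163


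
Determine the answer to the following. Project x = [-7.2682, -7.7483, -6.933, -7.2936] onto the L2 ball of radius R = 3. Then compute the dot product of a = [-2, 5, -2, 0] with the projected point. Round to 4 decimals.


Step 1: Compute ||x|| (intermediates to 6 decimals).
||x|| = sqrt((-7.2682)^2 + (-7.7483)^2 + (-6.933)^2 + (-7.2936)^2) = 14.633044
Step 2: Project.
Since ||x|| > R, scale = R/||x|| = 3/14.633044 = 0.205015, proj(x) = scale * x
proj(x) = [-1.49009, -1.588518, -1.421369, -1.495297]
Step 3: Dot product.
a^T * proj(x) = -2*(-1.49009) + 5*(-1.588518) - 2*(-1.421369) + 0*(-1.495297) = -2.1197


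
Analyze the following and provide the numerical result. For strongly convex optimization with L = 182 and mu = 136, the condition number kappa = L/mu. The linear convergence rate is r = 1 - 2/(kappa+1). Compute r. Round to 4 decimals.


Step 1: Compute the condition number.
kappa = L/mu = 182/136 = 1.3382
Step 2: Compute the convergence rate.
r = 1 - 2/(kappa + 1) = 1 - 2*mu/(L + mu) = (L - mu)/(L + mu) = 46/318 = 0.1447


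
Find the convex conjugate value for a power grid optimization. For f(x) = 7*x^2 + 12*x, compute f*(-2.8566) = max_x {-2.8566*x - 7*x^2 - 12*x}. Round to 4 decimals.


f*(y) = sup_x {y*x - a*x^2 - b*x} = sup_x {(y-b)*x - a*x^2}
FOC: (y - b) - 2a*x = 0 => x* = (y - b)/(2a)
x* = (-2.8566 - 12)/(2*7) = -1.0612
f*(-2.8566) = (y-b)^2/(4a) = (-2.8566 - 12)^2/(4*7)
= 220.7186/28 = 7.8828


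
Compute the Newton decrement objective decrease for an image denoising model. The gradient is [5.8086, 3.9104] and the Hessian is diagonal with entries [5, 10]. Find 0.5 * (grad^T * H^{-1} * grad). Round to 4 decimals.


Step 1: H is diagonal, so H^(-1) * g = [1.1617, 0.391].
Step 2: g^T H^(-1) g = sum_i g_i^2 / H_ii
  = (5.8086)^2/5 + (3.9104)^2/10
  = 6.748 + 1.5291 = 8.2771
Step 3: Objective decrease = 0.5 * g^T H^(-1) g = 4.1385


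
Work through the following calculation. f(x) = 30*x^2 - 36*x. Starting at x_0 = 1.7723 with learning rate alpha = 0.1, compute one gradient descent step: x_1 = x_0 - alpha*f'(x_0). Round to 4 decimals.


We compute the gradient at x_0 and apply the update.
f'(x) = 60*x - 36
f'(1.7723) = 60*1.7723 - 36 = 70.338
x_1 = 1.7723 - 0.1*70.338 = -5.2615


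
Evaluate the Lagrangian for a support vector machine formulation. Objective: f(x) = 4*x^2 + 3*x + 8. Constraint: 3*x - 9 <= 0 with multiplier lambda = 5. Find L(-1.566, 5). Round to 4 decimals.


Step 1: Evaluate f(x).
f(-1.566) = 4*(-1.566)^2 + 3*(-1.566) + 8 = 13.1114
Step 2: Evaluate g(x).
g(-1.566) = 3*-1.566 - 9 = -13.698
Step 3: Compute Lagrangian.
L = 13.1114 + 5*-13.698 = -55.3786


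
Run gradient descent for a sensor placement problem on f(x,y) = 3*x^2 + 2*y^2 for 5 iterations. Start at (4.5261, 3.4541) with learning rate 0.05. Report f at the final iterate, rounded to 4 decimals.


Gradient descent on f(x,y) = 3*x^2 + 2*y^2.
Starting point: (4.5261, 3.4541), alpha = 0.05
Step 1: grad_x = 2*3*4.5261 = 27.1566, grad_y = 2*2*3.4541 = 13.8164
  x_1 = 4.5261 - 0.05*27.1566 = 3.1683
  y_1 = 3.4541 - 0.05*13.8164 = 2.7633
Step 2: grad_x = 2*3*3.1683 = 19.0096, grad_y = 2*2*2.7633 = 11.0531
  x_2 = 3.1683 - 0.05*19.0096 = 2.2178
  y_2 = 2.7633 - 0.05*11.0531 = 2.2106
Step 3: grad_x = 2*3*2.2178 = 13.3067, grad_y = 2*2*2.2106 = 8.8425
  x_3 = 2.2178 - 0.05*13.3067 = 1.5525
  y_3 = 2.2106 - 0.05*8.8425 = 1.7685
Step 4: grad_x = 2*3*1.5525 = 9.3147, grad_y = 2*2*1.7685 = 7.074
  x_4 = 1.5525 - 0.05*9.3147 = 1.0867
  y_4 = 1.7685 - 0.05*7.074 = 1.4148
Step 5: grad_x = 2*3*1.0867 = 6.5203, grad_y = 2*2*1.4148 = 5.6592
  x_5 = 1.0867 - 0.05*6.5203 = 0.7607
  y_5 = 1.4148 - 0.05*5.6592 = 1.1318
f(0.7607, 1.1318) = 3*0.7607^2 + 2*1.1318^2 = 4.2981
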